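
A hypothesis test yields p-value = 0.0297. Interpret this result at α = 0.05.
Since p = 0.0297 < α = 0.05, reject H₀.
There is sufficient evidence to reject the null hypothesis; the result is statistically significant at the 0.05 level.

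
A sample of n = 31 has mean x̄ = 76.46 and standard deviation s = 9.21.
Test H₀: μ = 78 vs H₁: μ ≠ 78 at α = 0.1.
One-sample t-test:
H₀: μ = 78
H₁: μ ≠ 78
df = n - 1 = 30
t = (x̄ - μ₀) / (s/√n) = (76.46 - 78) / (9.21/√31) = -0.931
p-value = 0.3593

Since p-value > α = 0.1, we fail to reject H₀.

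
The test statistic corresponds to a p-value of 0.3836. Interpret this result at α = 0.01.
Since p = 0.3836 > α = 0.01, fail to reject H₀.
There is insufficient evidence to reject the null hypothesis; the result is not statistically significant at the 0.01 level.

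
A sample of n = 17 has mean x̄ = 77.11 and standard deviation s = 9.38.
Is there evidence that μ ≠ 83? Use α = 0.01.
One-sample t-test:
H₀: μ = 83
H₁: μ ≠ 83
df = n - 1 = 16
t = (x̄ - μ₀) / (s/√n) = (77.11 - 83) / (9.38/√17) = -2.589
p-value = 0.0198

Since p-value > α = 0.01, we fail to reject H₀.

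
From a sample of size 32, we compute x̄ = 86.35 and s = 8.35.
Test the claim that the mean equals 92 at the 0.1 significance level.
One-sample t-test:
H₀: μ = 92
H₁: μ ≠ 92
df = n - 1 = 31
t = (x̄ - μ₀) / (s/√n) = (86.35 - 92) / (8.35/√32) = -3.828
p-value = 0.0006

Since p-value < α = 0.1, we reject H₀.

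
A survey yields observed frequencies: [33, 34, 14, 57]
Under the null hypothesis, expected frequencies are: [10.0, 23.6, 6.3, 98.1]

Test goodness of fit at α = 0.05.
Chi-square goodness of fit test:
H₀: observed counts match expected distribution
H₁: observed counts differ from expected distribution
df = k - 1 = 3
χ² = Σ(O - E)²/E
   = (33 - 10.0)²/10.0 + (34 - 23.6)²/23.6 + (14 - 6.3)²/6.3 + (57 - 98.1)²/98.1
   = 52.900 + 4.583 + 9.411 + 17.219
   = 84.11
p-value < 0.0001

Since p-value < α = 0.05, we reject H₀.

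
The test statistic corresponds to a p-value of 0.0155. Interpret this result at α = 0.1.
Since p = 0.0155 < α = 0.1, reject H₀.
There is sufficient evidence to reject the null hypothesis; the result is statistically significant at the 0.1 level.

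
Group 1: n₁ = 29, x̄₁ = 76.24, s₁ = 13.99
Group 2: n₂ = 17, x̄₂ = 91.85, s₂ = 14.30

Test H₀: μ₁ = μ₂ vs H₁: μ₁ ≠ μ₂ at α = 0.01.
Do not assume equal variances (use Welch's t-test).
Welch's two-sample t-test:
H₀: μ₁ = μ₂
H₁: μ₁ ≠ μ₂
s₁²/n₁ = 13.99²/29 = 6.7490,  s₂²/n₂ = 14.30²/17 = 12.0288
SE = √(s₁²/n₁ + s₂²/n₂) = √(6.7490 + 12.0288) = 4.3333
df (Welch-Satterthwaite) = (s₁²/n₁ + s₂²/n₂)² / [(s₁²/n₁)²/(n₁-1) + (s₂²/n₂)²/(n₂-1)] ≈ 33.05
t = (x̄₁ - x̄₂) / SE = (76.24 - 91.85) / 4.3333 = -15.61 / 4.3333 = -3.602
p-value = 0.0010

Since p-value < α = 0.01, we reject H₀.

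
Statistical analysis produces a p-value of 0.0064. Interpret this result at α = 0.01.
Since p = 0.0064 < α = 0.01, reject H₀.
There is sufficient evidence to reject the null hypothesis; the result is statistically significant at the 0.01 level.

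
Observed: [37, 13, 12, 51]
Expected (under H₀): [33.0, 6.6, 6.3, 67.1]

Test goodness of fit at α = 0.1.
Chi-square goodness of fit test:
H₀: observed counts match expected distribution
H₁: observed counts differ from expected distribution
df = k - 1 = 3
χ² = Σ(O - E)²/E
   = (37 - 33.0)²/33.0 + (13 - 6.6)²/6.6 + (12 - 6.3)²/6.3 + (51 - 67.1)²/67.1
   = 0.485 + 6.206 + 5.157 + 3.863
   = 15.71
p-value = 0.0013

Since p-value < α = 0.1, we reject H₀.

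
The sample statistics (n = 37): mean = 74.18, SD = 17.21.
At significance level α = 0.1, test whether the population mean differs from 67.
One-sample t-test:
H₀: μ = 67
H₁: μ ≠ 67
df = n - 1 = 36
t = (x̄ - μ₀) / (s/√n) = (74.18 - 67) / (17.21/√37) = 2.538
p-value = 0.0156

Since p-value < α = 0.1, we reject H₀.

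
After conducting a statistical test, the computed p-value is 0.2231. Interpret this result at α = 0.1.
Since p = 0.2231 > α = 0.1, fail to reject H₀.
There is insufficient evidence to reject the null hypothesis; the result is not statistically significant at the 0.1 level.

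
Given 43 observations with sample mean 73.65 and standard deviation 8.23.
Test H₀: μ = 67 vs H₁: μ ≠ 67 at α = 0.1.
One-sample t-test:
H₀: μ = 67
H₁: μ ≠ 67
df = n - 1 = 42
t = (x̄ - μ₀) / (s/√n) = (73.65 - 67) / (8.23/√43) = 5.299
p-value < 0.0001

Since p-value < α = 0.1, we reject H₀.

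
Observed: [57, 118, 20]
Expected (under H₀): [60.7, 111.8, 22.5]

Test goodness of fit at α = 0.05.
Chi-square goodness of fit test:
H₀: observed counts match expected distribution
H₁: observed counts differ from expected distribution
df = k - 1 = 2
χ² = Σ(O - E)²/E
   = (57 - 60.7)²/60.7 + (118 - 111.8)²/111.8 + (20 - 22.5)²/22.5
   = 0.226 + 0.344 + 0.278
   = 0.85
p-value = 0.6547

Since p-value > α = 0.05, we fail to reject H₀.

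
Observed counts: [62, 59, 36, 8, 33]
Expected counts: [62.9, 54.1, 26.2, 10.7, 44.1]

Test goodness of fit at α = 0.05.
Chi-square goodness of fit test:
H₀: observed counts match expected distribution
H₁: observed counts differ from expected distribution
df = k - 1 = 4
χ² = Σ(O - E)²/E
   = (62 - 62.9)²/62.9 + (59 - 54.1)²/54.1 + (36 - 26.2)²/26.2 + (8 - 10.7)²/10.7 + (33 - 44.1)²/44.1
   = 0.013 + 0.444 + 3.666 + 0.681 + 2.794
   = 7.60
p-value = 0.1075

Since p-value > α = 0.05, we fail to reject H₀.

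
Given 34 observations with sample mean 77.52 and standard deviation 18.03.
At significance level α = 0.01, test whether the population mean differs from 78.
One-sample t-test:
H₀: μ = 78
H₁: μ ≠ 78
df = n - 1 = 33
t = (x̄ - μ₀) / (s/√n) = (77.52 - 78) / (18.03/√34) = -0.155
p-value = 0.8776

Since p-value > α = 0.01, we fail to reject H₀.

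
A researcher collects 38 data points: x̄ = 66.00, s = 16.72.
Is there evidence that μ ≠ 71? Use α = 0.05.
One-sample t-test:
H₀: μ = 71
H₁: μ ≠ 71
df = n - 1 = 37
t = (x̄ - μ₀) / (s/√n) = (66.00 - 71) / (16.72/√38) = -1.843
p-value = 0.0733

Since p-value > α = 0.05, we fail to reject H₀.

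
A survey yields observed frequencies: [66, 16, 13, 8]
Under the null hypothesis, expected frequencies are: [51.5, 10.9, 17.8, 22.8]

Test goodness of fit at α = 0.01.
Chi-square goodness of fit test:
H₀: observed counts match expected distribution
H₁: observed counts differ from expected distribution
df = k - 1 = 3
χ² = Σ(O - E)²/E
   = (66 - 51.5)²/51.5 + (16 - 10.9)²/10.9 + (13 - 17.8)²/17.8 + (8 - 22.8)²/22.8
   = 4.083 + 2.386 + 1.294 + 9.607
   = 17.37
p-value = 0.0006

Since p-value < α = 0.01, we reject H₀.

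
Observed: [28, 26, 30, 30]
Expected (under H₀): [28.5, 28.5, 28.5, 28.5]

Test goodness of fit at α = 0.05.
Chi-square goodness of fit test:
H₀: observed counts match expected distribution
H₁: observed counts differ from expected distribution
df = k - 1 = 3
χ² = Σ(O - E)²/E
   = (28 - 28.5)²/28.5 + (26 - 28.5)²/28.5 + (30 - 28.5)²/28.5 + (30 - 28.5)²/28.5
   = 0.009 + 0.219 + 0.079 + 0.079
   = 0.39
p-value = 0.9431

Since p-value > α = 0.05, we fail to reject H₀.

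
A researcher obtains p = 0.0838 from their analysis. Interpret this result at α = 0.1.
Since p = 0.0838 < α = 0.1, reject H₀.
There is sufficient evidence to reject the null hypothesis; the result is statistically significant at the 0.1 level.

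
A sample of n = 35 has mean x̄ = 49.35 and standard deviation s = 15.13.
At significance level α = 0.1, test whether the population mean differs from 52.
One-sample t-test:
H₀: μ = 52
H₁: μ ≠ 52
df = n - 1 = 34
t = (x̄ - μ₀) / (s/√n) = (49.35 - 52) / (15.13/√35) = -1.036
p-value = 0.3074

Since p-value > α = 0.1, we fail to reject H₀.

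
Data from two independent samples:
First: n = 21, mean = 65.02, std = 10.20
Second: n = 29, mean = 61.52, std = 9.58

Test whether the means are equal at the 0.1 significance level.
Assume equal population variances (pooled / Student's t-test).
Student's two-sample t-test (equal variances):
H₀: μ₁ = μ₂
H₁: μ₁ ≠ μ₂
df = n₁ + n₂ - 2 = 48
Pooled variance s_p² = [(n₁-1)s₁² + (n₂-1)s₂²] / (n₁ + n₂ - 2) = [(20)(10.20²) + (28)(9.58²)] / 48 = 96.8862
SE = √(s_p²(1/n₁ + 1/n₂)) = √(96.8862 × (1/21 + 1/29)) = 2.8204
t = (x̄₁ - x̄₂) / SE = (65.02 - 61.52) / 2.8204 = 3.50 / 2.8204 = 1.241
p-value = 0.2206

Since p-value > α = 0.1, we fail to reject H₀.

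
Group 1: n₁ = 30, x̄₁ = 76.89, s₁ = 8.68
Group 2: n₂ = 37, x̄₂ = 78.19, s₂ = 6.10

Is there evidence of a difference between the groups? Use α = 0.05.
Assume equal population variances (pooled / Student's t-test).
Student's two-sample t-test (equal variances):
H₀: μ₁ = μ₂
H₁: μ₁ ≠ μ₂
df = n₁ + n₂ - 2 = 65
Pooled variance s_p² = [(n₁-1)s₁² + (n₂-1)s₂²] / (n₁ + n₂ - 2) = [(29)(8.68²) + (36)(6.10²)] / 65 = 54.2229
SE = √(s_p²(1/n₁ + 1/n₂)) = √(54.2229 × (1/30 + 1/37)) = 1.8091
t = (x̄₁ - x̄₂) / SE = (76.89 - 78.19) / 1.8091 = -1.30 / 1.8091 = -0.719
p-value = 0.4750

Since p-value > α = 0.05, we fail to reject H₀.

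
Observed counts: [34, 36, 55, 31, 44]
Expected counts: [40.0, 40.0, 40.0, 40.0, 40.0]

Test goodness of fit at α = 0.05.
Chi-square goodness of fit test:
H₀: observed counts match expected distribution
H₁: observed counts differ from expected distribution
df = k - 1 = 4
χ² = Σ(O - E)²/E
   = (34 - 40.0)²/40.0 + (36 - 40.0)²/40.0 + (55 - 40.0)²/40.0 + (31 - 40.0)²/40.0 + (44 - 40.0)²/40.0
   = 0.900 + 0.400 + 5.625 + 2.025 + 0.400
   = 9.35
p-value = 0.0529

Since p-value > α = 0.05, we fail to reject H₀.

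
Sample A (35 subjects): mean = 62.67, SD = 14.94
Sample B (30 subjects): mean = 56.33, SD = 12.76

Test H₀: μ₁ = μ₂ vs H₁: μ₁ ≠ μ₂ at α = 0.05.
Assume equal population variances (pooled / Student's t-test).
Student's two-sample t-test (equal variances):
H₀: μ₁ = μ₂
H₁: μ₁ ≠ μ₂
df = n₁ + n₂ - 2 = 63
Pooled variance s_p² = [(n₁-1)s₁² + (n₂-1)s₂²] / (n₁ + n₂ - 2) = [(34)(14.94²) + (29)(12.76²)] / 63 = 195.4069
SE = √(s_p²(1/n₁ + 1/n₂)) = √(195.4069 × (1/35 + 1/30)) = 3.4780
t = (x̄₁ - x̄₂) / SE = (62.67 - 56.33) / 3.4780 = 6.34 / 3.4780 = 1.823
p-value = 0.0731

Since p-value > α = 0.05, we fail to reject H₀.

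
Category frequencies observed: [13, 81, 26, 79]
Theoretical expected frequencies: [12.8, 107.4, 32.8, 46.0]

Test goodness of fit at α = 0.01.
Chi-square goodness of fit test:
H₀: observed counts match expected distribution
H₁: observed counts differ from expected distribution
df = k - 1 = 3
χ² = Σ(O - E)²/E
   = (13 - 12.8)²/12.8 + (81 - 107.4)²/107.4 + (26 - 32.8)²/32.8 + (79 - 46.0)²/46.0
   = 0.003 + 6.489 + 1.410 + 23.674
   = 31.58
p-value < 0.0001

Since p-value < α = 0.01, we reject H₀.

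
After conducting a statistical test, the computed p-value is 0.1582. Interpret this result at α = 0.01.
Since p = 0.1582 > α = 0.01, fail to reject H₀.
There is insufficient evidence to reject the null hypothesis; the result is not statistically significant at the 0.01 level.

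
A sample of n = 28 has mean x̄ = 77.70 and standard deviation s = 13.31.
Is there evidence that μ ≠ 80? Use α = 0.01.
One-sample t-test:
H₀: μ = 80
H₁: μ ≠ 80
df = n - 1 = 27
t = (x̄ - μ₀) / (s/√n) = (77.70 - 80) / (13.31/√28) = -0.914
p-value = 0.3686

Since p-value > α = 0.01, we fail to reject H₀.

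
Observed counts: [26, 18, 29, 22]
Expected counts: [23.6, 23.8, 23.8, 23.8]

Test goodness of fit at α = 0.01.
Chi-square goodness of fit test:
H₀: observed counts match expected distribution
H₁: observed counts differ from expected distribution
df = k - 1 = 3
χ² = Σ(O - E)²/E
   = (26 - 23.6)²/23.6 + (18 - 23.8)²/23.8 + (29 - 23.8)²/23.8 + (22 - 23.8)²/23.8
   = 0.244 + 1.413 + 1.136 + 0.136
   = 2.93
p-value = 0.4026

Since p-value > α = 0.01, we fail to reject H₀.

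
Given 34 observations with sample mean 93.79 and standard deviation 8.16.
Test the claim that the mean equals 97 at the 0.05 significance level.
One-sample t-test:
H₀: μ = 97
H₁: μ ≠ 97
df = n - 1 = 33
t = (x̄ - μ₀) / (s/√n) = (93.79 - 97) / (8.16/√34) = -2.294
p-value = 0.0283

Since p-value < α = 0.05, we reject H₀.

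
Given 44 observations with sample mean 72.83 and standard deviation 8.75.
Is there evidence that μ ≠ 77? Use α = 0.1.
One-sample t-test:
H₀: μ = 77
H₁: μ ≠ 77
df = n - 1 = 43
t = (x̄ - μ₀) / (s/√n) = (72.83 - 77) / (8.75/√44) = -3.161
p-value = 0.0029

Since p-value < α = 0.1, we reject H₀.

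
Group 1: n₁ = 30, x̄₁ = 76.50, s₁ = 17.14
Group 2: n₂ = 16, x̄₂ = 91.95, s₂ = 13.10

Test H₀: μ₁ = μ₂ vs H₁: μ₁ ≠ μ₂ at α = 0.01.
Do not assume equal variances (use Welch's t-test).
Welch's two-sample t-test:
H₀: μ₁ = μ₂
H₁: μ₁ ≠ μ₂
s₁²/n₁ = 17.14²/30 = 9.7927,  s₂²/n₂ = 13.10²/16 = 10.7256
SE = √(s₁²/n₁ + s₂²/n₂) = √(9.7927 + 10.7256) = 4.5297
df (Welch-Satterthwaite) = (s₁²/n₁ + s₂²/n₂)² / [(s₁²/n₁)²/(n₁-1) + (s₂²/n₂)²/(n₂-1)] ≈ 38.36
t = (x̄₁ - x̄₂) / SE = (76.50 - 91.95) / 4.5297 = -15.45 / 4.5297 = -3.411
p-value = 0.0015

Since p-value < α = 0.01, we reject H₀.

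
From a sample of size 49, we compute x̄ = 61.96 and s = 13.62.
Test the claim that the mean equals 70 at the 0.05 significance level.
One-sample t-test:
H₀: μ = 70
H₁: μ ≠ 70
df = n - 1 = 48
t = (x̄ - μ₀) / (s/√n) = (61.96 - 70) / (13.62/√49) = -4.132
p-value = 0.0001

Since p-value < α = 0.05, we reject H₀.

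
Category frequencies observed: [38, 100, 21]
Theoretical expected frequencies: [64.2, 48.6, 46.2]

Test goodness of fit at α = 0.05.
Chi-square goodness of fit test:
H₀: observed counts match expected distribution
H₁: observed counts differ from expected distribution
df = k - 1 = 2
χ² = Σ(O - E)²/E
   = (38 - 64.2)²/64.2 + (100 - 48.6)²/48.6 + (21 - 46.2)²/46.2
   = 10.692 + 54.361 + 13.745
   = 78.80
p-value < 0.0001

Since p-value < α = 0.05, we reject H₀.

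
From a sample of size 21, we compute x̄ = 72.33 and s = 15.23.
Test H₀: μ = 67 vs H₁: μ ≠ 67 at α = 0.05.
One-sample t-test:
H₀: μ = 67
H₁: μ ≠ 67
df = n - 1 = 20
t = (x̄ - μ₀) / (s/√n) = (72.33 - 67) / (15.23/√21) = 1.604
p-value = 0.1244

Since p-value > α = 0.05, we fail to reject H₀.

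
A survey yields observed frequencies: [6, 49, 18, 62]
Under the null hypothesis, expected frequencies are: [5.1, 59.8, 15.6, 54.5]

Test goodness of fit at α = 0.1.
Chi-square goodness of fit test:
H₀: observed counts match expected distribution
H₁: observed counts differ from expected distribution
df = k - 1 = 3
χ² = Σ(O - E)²/E
   = (6 - 5.1)²/5.1 + (49 - 59.8)²/59.8 + (18 - 15.6)²/15.6 + (62 - 54.5)²/54.5
   = 0.159 + 1.951 + 0.369 + 1.032
   = 3.51
p-value = 0.3194

Since p-value > α = 0.1, we fail to reject H₀.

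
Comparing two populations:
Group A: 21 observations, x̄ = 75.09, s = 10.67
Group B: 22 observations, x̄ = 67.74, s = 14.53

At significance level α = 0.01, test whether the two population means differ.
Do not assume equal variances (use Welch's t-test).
Welch's two-sample t-test:
H₀: μ₁ = μ₂
H₁: μ₁ ≠ μ₂
s₁²/n₁ = 10.67²/21 = 5.4214,  s₂²/n₂ = 14.53²/22 = 9.5964
SE = √(s₁²/n₁ + s₂²/n₂) = √(5.4214 + 9.5964) = 3.8753
df (Welch-Satterthwaite) = (s₁²/n₁ + s₂²/n₂)² / [(s₁²/n₁)²/(n₁-1) + (s₂²/n₂)²/(n₂-1)] ≈ 38.52
t = (x̄₁ - x̄₂) / SE = (75.09 - 67.74) / 3.8753 = 7.35 / 3.8753 = 1.897
p-value = 0.0654

Since p-value > α = 0.01, we fail to reject H₀.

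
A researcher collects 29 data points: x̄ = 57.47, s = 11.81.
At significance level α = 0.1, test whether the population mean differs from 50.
One-sample t-test:
H₀: μ = 50
H₁: μ ≠ 50
df = n - 1 = 28
t = (x̄ - μ₀) / (s/√n) = (57.47 - 50) / (11.81/√29) = 3.406
p-value = 0.0020

Since p-value < α = 0.1, we reject H₀.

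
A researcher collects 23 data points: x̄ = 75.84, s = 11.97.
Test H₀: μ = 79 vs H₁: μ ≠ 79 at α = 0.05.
One-sample t-test:
H₀: μ = 79
H₁: μ ≠ 79
df = n - 1 = 22
t = (x̄ - μ₀) / (s/√n) = (75.84 - 79) / (11.97/√23) = -1.266
p-value = 0.2187

Since p-value > α = 0.05, we fail to reject H₀.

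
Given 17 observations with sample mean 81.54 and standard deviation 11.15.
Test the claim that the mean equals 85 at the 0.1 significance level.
One-sample t-test:
H₀: μ = 85
H₁: μ ≠ 85
df = n - 1 = 16
t = (x̄ - μ₀) / (s/√n) = (81.54 - 85) / (11.15/√17) = -1.279
p-value = 0.2190

Since p-value > α = 0.1, we fail to reject H₀.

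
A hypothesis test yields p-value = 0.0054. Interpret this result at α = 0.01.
Since p = 0.0054 < α = 0.01, reject H₀.
There is sufficient evidence to reject the null hypothesis; the result is statistically significant at the 0.01 level.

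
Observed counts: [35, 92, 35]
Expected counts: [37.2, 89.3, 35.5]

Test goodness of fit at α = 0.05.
Chi-square goodness of fit test:
H₀: observed counts match expected distribution
H₁: observed counts differ from expected distribution
df = k - 1 = 2
χ² = Σ(O - E)²/E
   = (35 - 37.2)²/37.2 + (92 - 89.3)²/89.3 + (35 - 35.5)²/35.5
   = 0.130 + 0.082 + 0.007
   = 0.22
p-value = 0.8964

Since p-value > α = 0.05, we fail to reject H₀.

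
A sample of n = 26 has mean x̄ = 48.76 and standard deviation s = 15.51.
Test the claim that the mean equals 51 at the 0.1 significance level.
One-sample t-test:
H₀: μ = 51
H₁: μ ≠ 51
df = n - 1 = 25
t = (x̄ - μ₀) / (s/√n) = (48.76 - 51) / (15.51/√26) = -0.736
p-value = 0.4683

Since p-value > α = 0.1, we fail to reject H₀.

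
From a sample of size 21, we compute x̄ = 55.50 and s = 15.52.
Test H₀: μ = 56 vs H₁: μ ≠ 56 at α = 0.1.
One-sample t-test:
H₀: μ = 56
H₁: μ ≠ 56
df = n - 1 = 20
t = (x̄ - μ₀) / (s/√n) = (55.50 - 56) / (15.52/√21) = -0.148
p-value = 0.8841

Since p-value > α = 0.1, we fail to reject H₀.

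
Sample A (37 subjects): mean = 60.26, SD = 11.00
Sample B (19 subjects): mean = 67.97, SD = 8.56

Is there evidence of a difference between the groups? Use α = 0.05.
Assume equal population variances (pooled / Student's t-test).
Student's two-sample t-test (equal variances):
H₀: μ₁ = μ₂
H₁: μ₁ ≠ μ₂
df = n₁ + n₂ - 2 = 54
Pooled variance s_p² = [(n₁-1)s₁² + (n₂-1)s₂²] / (n₁ + n₂ - 2) = [(36)(11.00²) + (18)(8.56²)] / 54 = 105.0912
SE = √(s_p²(1/n₁ + 1/n₂)) = √(105.0912 × (1/37 + 1/19)) = 2.8933
t = (x̄₁ - x̄₂) / SE = (60.26 - 67.97) / 2.8933 = -7.71 / 2.8933 = -2.665
p-value = 0.0101

Since p-value < α = 0.05, we reject H₀.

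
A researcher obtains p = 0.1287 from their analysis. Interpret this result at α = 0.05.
Since p = 0.1287 > α = 0.05, fail to reject H₀.
There is insufficient evidence to reject the null hypothesis; the result is not statistically significant at the 0.05 level.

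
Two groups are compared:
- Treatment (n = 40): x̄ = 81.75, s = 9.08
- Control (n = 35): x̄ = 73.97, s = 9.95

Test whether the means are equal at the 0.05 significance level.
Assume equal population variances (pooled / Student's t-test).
Student's two-sample t-test (equal variances):
H₀: μ₁ = μ₂
H₁: μ₁ ≠ μ₂
df = n₁ + n₂ - 2 = 73
Pooled variance s_p² = [(n₁-1)s₁² + (n₂-1)s₂²] / (n₁ + n₂ - 2) = [(39)(9.08²) + (34)(9.95²)] / 73 = 90.1575
SE = √(s_p²(1/n₁ + 1/n₂)) = √(90.1575 × (1/40 + 1/35)) = 2.1977
t = (x̄₁ - x̄₂) / SE = (81.75 - 73.97) / 2.1977 = 7.78 / 2.1977 = 3.540
p-value = 0.0007

Since p-value < α = 0.05, we reject H₀.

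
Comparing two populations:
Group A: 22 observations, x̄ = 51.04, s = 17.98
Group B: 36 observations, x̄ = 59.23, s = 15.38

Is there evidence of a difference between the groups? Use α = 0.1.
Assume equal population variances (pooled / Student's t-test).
Student's two-sample t-test (equal variances):
H₀: μ₁ = μ₂
H₁: μ₁ ≠ μ₂
df = n₁ + n₂ - 2 = 56
Pooled variance s_p² = [(n₁-1)s₁² + (n₂-1)s₂²] / (n₁ + n₂ - 2) = [(21)(17.98²) + (35)(15.38²)] / 56 = 269.0704
SE = √(s_p²(1/n₁ + 1/n₂)) = √(269.0704 × (1/22 + 1/36)) = 4.4390
t = (x̄₁ - x̄₂) / SE = (51.04 - 59.23) / 4.4390 = -8.19 / 4.4390 = -1.845
p-value = 0.0703

Since p-value < α = 0.1, we reject H₀.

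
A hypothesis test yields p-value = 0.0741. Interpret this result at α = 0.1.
Since p = 0.0741 < α = 0.1, reject H₀.
There is sufficient evidence to reject the null hypothesis; the result is statistically significant at the 0.1 level.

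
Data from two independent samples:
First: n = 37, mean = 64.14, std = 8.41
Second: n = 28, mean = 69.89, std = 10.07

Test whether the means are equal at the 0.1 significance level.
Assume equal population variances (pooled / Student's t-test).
Student's two-sample t-test (equal variances):
H₀: μ₁ = μ₂
H₁: μ₁ ≠ μ₂
df = n₁ + n₂ - 2 = 63
Pooled variance s_p² = [(n₁-1)s₁² + (n₂-1)s₂²] / (n₁ + n₂ - 2) = [(36)(8.41²) + (27)(10.07²)] / 63 = 83.8753
SE = √(s_p²(1/n₁ + 1/n₂)) = √(83.8753 × (1/37 + 1/28)) = 2.2940
t = (x̄₁ - x̄₂) / SE = (64.14 - 69.89) / 2.2940 = -5.75 / 2.2940 = -2.507
p-value = 0.0148

Since p-value < α = 0.1, we reject H₀.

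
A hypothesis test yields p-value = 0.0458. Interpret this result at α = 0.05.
Since p = 0.0458 < α = 0.05, reject H₀.
There is sufficient evidence to reject the null hypothesis; the result is statistically significant at the 0.05 level.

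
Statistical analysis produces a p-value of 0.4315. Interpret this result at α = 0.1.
Since p = 0.4315 > α = 0.1, fail to reject H₀.
There is insufficient evidence to reject the null hypothesis; the result is not statistically significant at the 0.1 level.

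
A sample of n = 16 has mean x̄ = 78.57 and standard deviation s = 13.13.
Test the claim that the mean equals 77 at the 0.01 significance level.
One-sample t-test:
H₀: μ = 77
H₁: μ ≠ 77
df = n - 1 = 15
t = (x̄ - μ₀) / (s/√n) = (78.57 - 77) / (13.13/√16) = 0.478
p-value = 0.6393

Since p-value > α = 0.01, we fail to reject H₀.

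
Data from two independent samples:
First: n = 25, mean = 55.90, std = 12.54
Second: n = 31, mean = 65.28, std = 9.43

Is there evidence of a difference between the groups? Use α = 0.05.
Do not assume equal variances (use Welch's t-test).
Welch's two-sample t-test:
H₀: μ₁ = μ₂
H₁: μ₁ ≠ μ₂
s₁²/n₁ = 12.54²/25 = 6.2901,  s₂²/n₂ = 9.43²/31 = 2.8685
SE = √(s₁²/n₁ + s₂²/n₂) = √(6.2901 + 2.8685) = 3.0263
df (Welch-Satterthwaite) = (s₁²/n₁ + s₂²/n₂)² / [(s₁²/n₁)²/(n₁-1) + (s₂²/n₂)²/(n₂-1)] ≈ 43.62
t = (x̄₁ - x̄₂) / SE = (55.90 - 65.28) / 3.0263 = -9.38 / 3.0263 = -3.099
p-value = 0.0034

Since p-value < α = 0.05, we reject H₀.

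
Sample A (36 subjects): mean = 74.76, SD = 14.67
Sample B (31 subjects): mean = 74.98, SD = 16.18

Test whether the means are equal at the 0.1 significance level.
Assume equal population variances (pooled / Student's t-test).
Student's two-sample t-test (equal variances):
H₀: μ₁ = μ₂
H₁: μ₁ ≠ μ₂
df = n₁ + n₂ - 2 = 65
Pooled variance s_p² = [(n₁-1)s₁² + (n₂-1)s₂²] / (n₁ + n₂ - 2) = [(35)(14.67²) + (30)(16.18²)] / 65 = 236.7090
SE = √(s_p²(1/n₁ + 1/n₂)) = √(236.7090 × (1/36 + 1/31)) = 3.7698
t = (x̄₁ - x̄₂) / SE = (74.76 - 74.98) / 3.7698 = -0.22 / 3.7698 = -0.058
p-value = 0.9536

Since p-value > α = 0.1, we fail to reject H₀.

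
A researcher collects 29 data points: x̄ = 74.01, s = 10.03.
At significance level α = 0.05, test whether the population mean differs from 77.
One-sample t-test:
H₀: μ = 77
H₁: μ ≠ 77
df = n - 1 = 28
t = (x̄ - μ₀) / (s/√n) = (74.01 - 77) / (10.03/√29) = -1.605
p-value = 0.1196

Since p-value > α = 0.05, we fail to reject H₀.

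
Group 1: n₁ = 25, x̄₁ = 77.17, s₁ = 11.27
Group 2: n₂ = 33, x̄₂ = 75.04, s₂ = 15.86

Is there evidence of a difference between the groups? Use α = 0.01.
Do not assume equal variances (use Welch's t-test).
Welch's two-sample t-test:
H₀: μ₁ = μ₂
H₁: μ₁ ≠ μ₂
s₁²/n₁ = 11.27²/25 = 5.0805,  s₂²/n₂ = 15.86²/33 = 7.6224
SE = √(s₁²/n₁ + s₂²/n₂) = √(5.0805 + 7.6224) = 3.5641
df (Welch-Satterthwaite) = (s₁²/n₁ + s₂²/n₂)² / [(s₁²/n₁)²/(n₁-1) + (s₂²/n₂)²/(n₂-1)] ≈ 55.81
t = (x̄₁ - x̄₂) / SE = (77.17 - 75.04) / 3.5641 = 2.13 / 3.5641 = 0.598
p-value = 0.5525

Since p-value > α = 0.01, we fail to reject H₀.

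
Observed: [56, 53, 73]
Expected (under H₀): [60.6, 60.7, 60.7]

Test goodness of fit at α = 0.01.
Chi-square goodness of fit test:
H₀: observed counts match expected distribution
H₁: observed counts differ from expected distribution
df = k - 1 = 2
χ² = Σ(O - E)²/E
   = (56 - 60.6)²/60.6 + (53 - 60.7)²/60.7 + (73 - 60.7)²/60.7
   = 0.349 + 0.977 + 2.492
   = 3.82
p-value = 0.1482

Since p-value > α = 0.01, we fail to reject H₀.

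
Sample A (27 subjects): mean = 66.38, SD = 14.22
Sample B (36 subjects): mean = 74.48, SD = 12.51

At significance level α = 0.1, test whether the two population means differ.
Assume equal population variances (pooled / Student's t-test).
Student's two-sample t-test (equal variances):
H₀: μ₁ = μ₂
H₁: μ₁ ≠ μ₂
df = n₁ + n₂ - 2 = 61
Pooled variance s_p² = [(n₁-1)s₁² + (n₂-1)s₂²] / (n₁ + n₂ - 2) = [(26)(14.22²) + (35)(12.51²)] / 61 = 175.9823
SE = √(s_p²(1/n₁ + 1/n₂)) = √(175.9823 × (1/27 + 1/36)) = 3.3773
t = (x̄₁ - x̄₂) / SE = (66.38 - 74.48) / 3.3773 = -8.10 / 3.3773 = -2.398
p-value = 0.0195

Since p-value < α = 0.1, we reject H₀.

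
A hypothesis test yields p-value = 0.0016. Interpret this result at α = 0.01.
Since p = 0.0016 < α = 0.01, reject H₀.
There is sufficient evidence to reject the null hypothesis; the result is statistically significant at the 0.01 level.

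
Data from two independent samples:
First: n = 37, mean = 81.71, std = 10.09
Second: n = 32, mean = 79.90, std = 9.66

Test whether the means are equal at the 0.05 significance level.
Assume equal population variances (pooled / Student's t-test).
Student's two-sample t-test (equal variances):
H₀: μ₁ = μ₂
H₁: μ₁ ≠ μ₂
df = n₁ + n₂ - 2 = 67
Pooled variance s_p² = [(n₁-1)s₁² + (n₂-1)s₂²] / (n₁ + n₂ - 2) = [(36)(10.09²) + (31)(9.66²)] / 67 = 97.8787
SE = √(s_p²(1/n₁ + 1/n₂)) = √(97.8787 × (1/37 + 1/32)) = 2.3883
t = (x̄₁ - x̄₂) / SE = (81.71 - 79.90) / 2.3883 = 1.81 / 2.3883 = 0.758
p-value = 0.4512

Since p-value > α = 0.05, we fail to reject H₀.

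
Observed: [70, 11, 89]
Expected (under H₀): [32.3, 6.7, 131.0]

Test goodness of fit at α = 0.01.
Chi-square goodness of fit test:
H₀: observed counts match expected distribution
H₁: observed counts differ from expected distribution
df = k - 1 = 2
χ² = Σ(O - E)²/E
   = (70 - 32.3)²/32.3 + (11 - 6.7)²/6.7 + (89 - 131.0)²/131.0
   = 44.003 + 2.760 + 13.466
   = 60.23
p-value < 0.0001

Since p-value < α = 0.01, we reject H₀.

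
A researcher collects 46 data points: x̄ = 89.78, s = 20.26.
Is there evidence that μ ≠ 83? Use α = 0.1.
One-sample t-test:
H₀: μ = 83
H₁: μ ≠ 83
df = n - 1 = 45
t = (x̄ - μ₀) / (s/√n) = (89.78 - 83) / (20.26/√46) = 2.270
p-value = 0.0281

Since p-value < α = 0.1, we reject H₀.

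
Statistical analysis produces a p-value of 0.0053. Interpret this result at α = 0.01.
Since p = 0.0053 < α = 0.01, reject H₀.
There is sufficient evidence to reject the null hypothesis; the result is statistically significant at the 0.01 level.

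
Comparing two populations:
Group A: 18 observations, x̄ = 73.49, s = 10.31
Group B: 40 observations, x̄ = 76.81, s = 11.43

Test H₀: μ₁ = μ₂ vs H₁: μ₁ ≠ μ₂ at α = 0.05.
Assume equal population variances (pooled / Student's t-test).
Student's two-sample t-test (equal variances):
H₀: μ₁ = μ₂
H₁: μ₁ ≠ μ₂
df = n₁ + n₂ - 2 = 56
Pooled variance s_p² = [(n₁-1)s₁² + (n₂-1)s₂²] / (n₁ + n₂ - 2) = [(17)(10.31²) + (39)(11.43²)] / 56 = 123.2533
SE = √(s_p²(1/n₁ + 1/n₂)) = √(123.2533 × (1/18 + 1/40)) = 3.1510
t = (x̄₁ - x̄₂) / SE = (73.49 - 76.81) / 3.1510 = -3.32 / 3.1510 = -1.054
p-value = 0.2966

Since p-value > α = 0.05, we fail to reject H₀.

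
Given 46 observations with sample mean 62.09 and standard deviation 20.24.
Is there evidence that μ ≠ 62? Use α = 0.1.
One-sample t-test:
H₀: μ = 62
H₁: μ ≠ 62
df = n - 1 = 45
t = (x̄ - μ₀) / (s/√n) = (62.09 - 62) / (20.24/√46) = 0.030
p-value = 0.9761

Since p-value > α = 0.1, we fail to reject H₀.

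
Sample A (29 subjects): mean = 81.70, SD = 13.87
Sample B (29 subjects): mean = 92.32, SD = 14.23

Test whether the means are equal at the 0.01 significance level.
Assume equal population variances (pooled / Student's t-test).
Student's two-sample t-test (equal variances):
H₀: μ₁ = μ₂
H₁: μ₁ ≠ μ₂
df = n₁ + n₂ - 2 = 56
Pooled variance s_p² = [(n₁-1)s₁² + (n₂-1)s₂²] / (n₁ + n₂ - 2) = [(28)(13.87²) + (28)(14.23²)] / 56 = 197.4349
SE = √(s_p²(1/n₁ + 1/n₂)) = √(197.4349 × (1/29 + 1/29)) = 3.6900
t = (x̄₁ - x̄₂) / SE = (81.70 - 92.32) / 3.6900 = -10.62 / 3.6900 = -2.878
p-value = 0.0057

Since p-value < α = 0.01, we reject H₀.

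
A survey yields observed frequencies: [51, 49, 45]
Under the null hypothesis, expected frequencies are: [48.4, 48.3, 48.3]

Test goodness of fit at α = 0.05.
Chi-square goodness of fit test:
H₀: observed counts match expected distribution
H₁: observed counts differ from expected distribution
df = k - 1 = 2
χ² = Σ(O - E)²/E
   = (51 - 48.4)²/48.4 + (49 - 48.3)²/48.3 + (45 - 48.3)²/48.3
   = 0.140 + 0.010 + 0.225
   = 0.38
p-value = 0.8289

Since p-value > α = 0.05, we fail to reject H₀.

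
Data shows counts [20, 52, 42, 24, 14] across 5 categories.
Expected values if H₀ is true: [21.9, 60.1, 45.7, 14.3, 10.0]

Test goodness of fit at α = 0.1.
Chi-square goodness of fit test:
H₀: observed counts match expected distribution
H₁: observed counts differ from expected distribution
df = k - 1 = 4
χ² = Σ(O - E)²/E
   = (20 - 21.9)²/21.9 + (52 - 60.1)²/60.1 + (42 - 45.7)²/45.7 + (24 - 14.3)²/14.3 + (14 - 10.0)²/10.0
   = 0.165 + 1.092 + 0.300 + 6.580 + 1.600
   = 9.74
p-value = 0.0451

Since p-value < α = 0.1, we reject H₀.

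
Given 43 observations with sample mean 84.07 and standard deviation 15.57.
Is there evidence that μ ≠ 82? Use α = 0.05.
One-sample t-test:
H₀: μ = 82
H₁: μ ≠ 82
df = n - 1 = 42
t = (x̄ - μ₀) / (s/√n) = (84.07 - 82) / (15.57/√43) = 0.872
p-value = 0.3883

Since p-value > α = 0.05, we fail to reject H₀.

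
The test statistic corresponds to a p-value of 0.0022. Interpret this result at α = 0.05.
Since p = 0.0022 < α = 0.05, reject H₀.
There is sufficient evidence to reject the null hypothesis; the result is statistically significant at the 0.05 level.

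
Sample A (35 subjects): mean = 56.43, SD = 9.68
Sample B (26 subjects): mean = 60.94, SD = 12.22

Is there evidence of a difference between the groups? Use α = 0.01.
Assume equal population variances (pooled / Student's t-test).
Student's two-sample t-test (equal variances):
H₀: μ₁ = μ₂
H₁: μ₁ ≠ μ₂
df = n₁ + n₂ - 2 = 59
Pooled variance s_p² = [(n₁-1)s₁² + (n₂-1)s₂²] / (n₁ + n₂ - 2) = [(34)(9.68²) + (25)(12.22²)] / 59 = 117.2727
SE = √(s_p²(1/n₁ + 1/n₂)) = √(117.2727 × (1/35 + 1/26)) = 2.8038
t = (x̄₁ - x̄₂) / SE = (56.43 - 60.94) / 2.8038 = -4.51 / 2.8038 = -1.609
p-value = 0.1131

Since p-value > α = 0.01, we fail to reject H₀.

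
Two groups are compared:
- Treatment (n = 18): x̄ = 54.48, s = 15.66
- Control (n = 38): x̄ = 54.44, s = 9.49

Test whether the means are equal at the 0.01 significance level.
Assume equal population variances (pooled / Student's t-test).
Student's two-sample t-test (equal variances):
H₀: μ₁ = μ₂
H₁: μ₁ ≠ μ₂
df = n₁ + n₂ - 2 = 54
Pooled variance s_p² = [(n₁-1)s₁² + (n₂-1)s₂²] / (n₁ + n₂ - 2) = [(17)(15.66²) + (37)(9.49²)] / 54 = 138.9116
SE = √(s_p²(1/n₁ + 1/n₂)) = √(138.9116 × (1/18 + 1/38)) = 3.3724
t = (x̄₁ - x̄₂) / SE = (54.48 - 54.44) / 3.3724 = 0.04 / 3.3724 = 0.012
p-value = 0.9906

Since p-value > α = 0.01, we fail to reject H₀.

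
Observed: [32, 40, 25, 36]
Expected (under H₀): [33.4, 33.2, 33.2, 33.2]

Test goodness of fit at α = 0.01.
Chi-square goodness of fit test:
H₀: observed counts match expected distribution
H₁: observed counts differ from expected distribution
df = k - 1 = 3
χ² = Σ(O - E)²/E
   = (32 - 33.4)²/33.4 + (40 - 33.2)²/33.2 + (25 - 33.2)²/33.2 + (36 - 33.2)²/33.2
   = 0.059 + 1.393 + 2.025 + 0.236
   = 3.71
p-value = 0.2942

Since p-value > α = 0.01, we fail to reject H₀.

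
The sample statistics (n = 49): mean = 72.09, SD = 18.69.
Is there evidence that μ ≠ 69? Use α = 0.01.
One-sample t-test:
H₀: μ = 69
H₁: μ ≠ 69
df = n - 1 = 48
t = (x̄ - μ₀) / (s/√n) = (72.09 - 69) / (18.69/√49) = 1.157
p-value = 0.2529

Since p-value > α = 0.01, we fail to reject H₀.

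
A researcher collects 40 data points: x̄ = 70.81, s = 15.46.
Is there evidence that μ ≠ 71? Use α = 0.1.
One-sample t-test:
H₀: μ = 71
H₁: μ ≠ 71
df = n - 1 = 39
t = (x̄ - μ₀) / (s/√n) = (70.81 - 71) / (15.46/√40) = -0.078
p-value = 0.9384

Since p-value > α = 0.1, we fail to reject H₀.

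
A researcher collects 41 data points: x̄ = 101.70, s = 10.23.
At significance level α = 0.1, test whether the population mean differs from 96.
One-sample t-test:
H₀: μ = 96
H₁: μ ≠ 96
df = n - 1 = 40
t = (x̄ - μ₀) / (s/√n) = (101.70 - 96) / (10.23/√41) = 3.568
p-value = 0.0010

Since p-value < α = 0.1, we reject H₀.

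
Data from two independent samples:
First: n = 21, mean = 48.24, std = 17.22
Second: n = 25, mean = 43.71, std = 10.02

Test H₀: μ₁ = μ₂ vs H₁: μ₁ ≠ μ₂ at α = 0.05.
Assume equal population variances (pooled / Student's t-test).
Student's two-sample t-test (equal variances):
H₀: μ₁ = μ₂
H₁: μ₁ ≠ μ₂
df = n₁ + n₂ - 2 = 44
Pooled variance s_p² = [(n₁-1)s₁² + (n₂-1)s₂²] / (n₁ + n₂ - 2) = [(20)(17.22²) + (24)(10.02²)] / 44 = 189.5495
SE = √(s_p²(1/n₁ + 1/n₂)) = √(189.5495 × (1/21 + 1/25)) = 4.0753
t = (x̄₁ - x̄₂) / SE = (48.24 - 43.71) / 4.0753 = 4.53 / 4.0753 = 1.112
p-value = 0.2724

Since p-value > α = 0.05, we fail to reject H₀.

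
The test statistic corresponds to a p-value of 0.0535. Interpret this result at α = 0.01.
Since p = 0.0535 > α = 0.01, fail to reject H₀.
There is insufficient evidence to reject the null hypothesis; the result is not statistically significant at the 0.01 level.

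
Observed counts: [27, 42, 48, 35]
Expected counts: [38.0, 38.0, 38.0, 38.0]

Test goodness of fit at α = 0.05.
Chi-square goodness of fit test:
H₀: observed counts match expected distribution
H₁: observed counts differ from expected distribution
df = k - 1 = 3
χ² = Σ(O - E)²/E
   = (27 - 38.0)²/38.0 + (42 - 38.0)²/38.0 + (48 - 38.0)²/38.0 + (35 - 38.0)²/38.0
   = 3.184 + 0.421 + 2.632 + 0.237
   = 6.47
p-value = 0.0907

Since p-value > α = 0.05, we fail to reject H₀.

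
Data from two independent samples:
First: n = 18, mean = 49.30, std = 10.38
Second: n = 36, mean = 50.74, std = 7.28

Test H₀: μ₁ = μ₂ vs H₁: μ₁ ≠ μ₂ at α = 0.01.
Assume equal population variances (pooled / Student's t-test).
Student's two-sample t-test (equal variances):
H₀: μ₁ = μ₂
H₁: μ₁ ≠ μ₂
df = n₁ + n₂ - 2 = 52
Pooled variance s_p² = [(n₁-1)s₁² + (n₂-1)s₂²] / (n₁ + n₂ - 2) = [(17)(10.38²) + (35)(7.28²)] / 52 = 70.8961
SE = √(s_p²(1/n₁ + 1/n₂)) = √(70.8961 × (1/18 + 1/36)) = 2.4306
t = (x̄₁ - x̄₂) / SE = (49.30 - 50.74) / 2.4306 = -1.44 / 2.4306 = -0.592
p-value = 0.5561

Since p-value > α = 0.01, we fail to reject H₀.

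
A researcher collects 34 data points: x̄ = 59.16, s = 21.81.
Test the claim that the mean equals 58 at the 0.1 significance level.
One-sample t-test:
H₀: μ = 58
H₁: μ ≠ 58
df = n - 1 = 33
t = (x̄ - μ₀) / (s/√n) = (59.16 - 58) / (21.81/√34) = 0.310
p-value = 0.7584

Since p-value > α = 0.1, we fail to reject H₀.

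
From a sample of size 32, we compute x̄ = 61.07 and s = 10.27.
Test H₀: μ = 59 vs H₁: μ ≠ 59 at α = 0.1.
One-sample t-test:
H₀: μ = 59
H₁: μ ≠ 59
df = n - 1 = 31
t = (x̄ - μ₀) / (s/√n) = (61.07 - 59) / (10.27/√32) = 1.140
p-value = 0.2629

Since p-value > α = 0.1, we fail to reject H₀.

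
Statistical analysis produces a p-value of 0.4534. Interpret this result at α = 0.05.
Since p = 0.4534 > α = 0.05, fail to reject H₀.
There is insufficient evidence to reject the null hypothesis; the result is not statistically significant at the 0.05 level.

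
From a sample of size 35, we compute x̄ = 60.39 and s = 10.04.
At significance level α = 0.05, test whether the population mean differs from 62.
One-sample t-test:
H₀: μ = 62
H₁: μ ≠ 62
df = n - 1 = 34
t = (x̄ - μ₀) / (s/√n) = (60.39 - 62) / (10.04/√35) = -0.949
p-value = 0.3495

Since p-value > α = 0.05, we fail to reject H₀.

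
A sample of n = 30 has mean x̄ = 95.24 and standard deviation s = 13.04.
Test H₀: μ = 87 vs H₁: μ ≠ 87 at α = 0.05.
One-sample t-test:
H₀: μ = 87
H₁: μ ≠ 87
df = n - 1 = 29
t = (x̄ - μ₀) / (s/√n) = (95.24 - 87) / (13.04/√30) = 3.461
p-value = 0.0017

Since p-value < α = 0.05, we reject H₀.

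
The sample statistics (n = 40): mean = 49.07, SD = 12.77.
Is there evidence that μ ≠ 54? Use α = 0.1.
One-sample t-test:
H₀: μ = 54
H₁: μ ≠ 54
df = n - 1 = 39
t = (x̄ - μ₀) / (s/√n) = (49.07 - 54) / (12.77/√40) = -2.442
p-value = 0.0193

Since p-value < α = 0.1, we reject H₀.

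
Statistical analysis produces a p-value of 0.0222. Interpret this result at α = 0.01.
Since p = 0.0222 > α = 0.01, fail to reject H₀.
There is insufficient evidence to reject the null hypothesis; the result is not statistically significant at the 0.01 level.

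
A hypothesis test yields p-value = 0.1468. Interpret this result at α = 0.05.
Since p = 0.1468 > α = 0.05, fail to reject H₀.
There is insufficient evidence to reject the null hypothesis; the result is not statistically significant at the 0.05 level.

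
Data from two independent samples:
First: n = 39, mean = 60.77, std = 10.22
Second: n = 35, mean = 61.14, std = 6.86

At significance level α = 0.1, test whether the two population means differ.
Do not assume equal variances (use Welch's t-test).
Welch's two-sample t-test:
H₀: μ₁ = μ₂
H₁: μ₁ ≠ μ₂
s₁²/n₁ = 10.22²/39 = 2.6782,  s₂²/n₂ = 6.86²/35 = 1.3446
SE = √(s₁²/n₁ + s₂²/n₂) = √(2.6782 + 1.3446) = 2.0057
df (Welch-Satterthwaite) = (s₁²/n₁ + s₂²/n₂)² / [(s₁²/n₁)²/(n₁-1) + (s₂²/n₂)²/(n₂-1)] ≈ 66.89
t = (x̄₁ - x̄₂) / SE = (60.77 - 61.14) / 2.0057 = -0.37 / 2.0057 = -0.184
p-value = 0.8542

Since p-value > α = 0.1, we fail to reject H₀.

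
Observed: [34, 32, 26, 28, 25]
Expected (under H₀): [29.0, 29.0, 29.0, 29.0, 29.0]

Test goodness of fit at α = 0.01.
Chi-square goodness of fit test:
H₀: observed counts match expected distribution
H₁: observed counts differ from expected distribution
df = k - 1 = 4
χ² = Σ(O - E)²/E
   = (34 - 29.0)²/29.0 + (32 - 29.0)²/29.0 + (26 - 29.0)²/29.0 + (28 - 29.0)²/29.0 + (25 - 29.0)²/29.0
   = 0.862 + 0.310 + 0.310 + 0.034 + 0.552
   = 2.07
p-value = 0.7231

Since p-value > α = 0.01, we fail to reject H₀.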